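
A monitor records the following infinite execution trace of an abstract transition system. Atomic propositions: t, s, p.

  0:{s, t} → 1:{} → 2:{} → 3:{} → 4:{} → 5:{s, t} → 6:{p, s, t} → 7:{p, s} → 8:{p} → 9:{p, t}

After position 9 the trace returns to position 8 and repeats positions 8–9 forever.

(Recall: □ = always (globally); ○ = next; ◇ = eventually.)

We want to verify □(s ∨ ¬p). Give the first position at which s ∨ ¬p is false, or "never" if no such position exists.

Check s ∨ ¬p at each position in order: 0 ✓, 1 ✓, 2 ✓, 3 ✓, 4 ✓, 5 ✓, 6 ✓, 7 ✓.
At position 8 the labels are {p}, so s ∨ ¬p is false there. This is the first violation.

8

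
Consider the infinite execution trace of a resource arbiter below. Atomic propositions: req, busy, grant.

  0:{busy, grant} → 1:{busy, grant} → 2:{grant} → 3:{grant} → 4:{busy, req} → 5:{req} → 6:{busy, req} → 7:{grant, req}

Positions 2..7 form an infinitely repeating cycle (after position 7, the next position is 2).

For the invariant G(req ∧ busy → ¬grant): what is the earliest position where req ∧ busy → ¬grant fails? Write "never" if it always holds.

never

req ∧ busy → ¬grant holds at every position 0..7, and those are all the positions the trace ever visits, so the invariant G(req ∧ busy → ¬grant) is never violated.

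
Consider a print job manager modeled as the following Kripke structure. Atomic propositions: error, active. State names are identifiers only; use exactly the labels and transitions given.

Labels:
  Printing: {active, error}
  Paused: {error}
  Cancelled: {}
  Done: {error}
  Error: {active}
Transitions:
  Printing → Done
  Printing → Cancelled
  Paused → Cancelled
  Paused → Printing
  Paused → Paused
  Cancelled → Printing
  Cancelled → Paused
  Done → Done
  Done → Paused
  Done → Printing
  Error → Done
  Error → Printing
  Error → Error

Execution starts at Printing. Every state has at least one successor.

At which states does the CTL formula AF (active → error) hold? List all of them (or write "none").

{Printing, Paused, Cancelled, Done}

States satisfying active → error: {Printing, Paused, Cancelled, Done}.
States satisfying AF (active → error): {Printing, Paused, Cancelled, Done}.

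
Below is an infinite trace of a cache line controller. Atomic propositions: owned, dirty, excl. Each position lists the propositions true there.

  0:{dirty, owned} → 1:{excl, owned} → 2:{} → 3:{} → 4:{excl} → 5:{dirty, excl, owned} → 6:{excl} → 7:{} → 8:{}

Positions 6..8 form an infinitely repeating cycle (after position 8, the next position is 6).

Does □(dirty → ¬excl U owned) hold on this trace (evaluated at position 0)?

dirty → ¬excl U owned holds at every position 0..8, and those are all positions ever visited, so □(dirty → ¬excl U owned) holds.
Positions where dirty holds: 0, 5.
Check ¬excl U owned at each: 0→ok, 5→ok.

Satisfied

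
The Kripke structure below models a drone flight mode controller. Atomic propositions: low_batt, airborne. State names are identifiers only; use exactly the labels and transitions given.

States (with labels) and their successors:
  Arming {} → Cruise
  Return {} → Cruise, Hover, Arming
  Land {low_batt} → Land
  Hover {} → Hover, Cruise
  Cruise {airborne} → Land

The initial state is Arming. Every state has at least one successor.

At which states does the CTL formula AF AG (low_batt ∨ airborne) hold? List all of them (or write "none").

{Arming, Land, Cruise}

States satisfying AG (low_batt ∨ airborne): {Land, Cruise}.
States satisfying AF AG (low_batt ∨ airborne): {Arming, Land, Cruise}.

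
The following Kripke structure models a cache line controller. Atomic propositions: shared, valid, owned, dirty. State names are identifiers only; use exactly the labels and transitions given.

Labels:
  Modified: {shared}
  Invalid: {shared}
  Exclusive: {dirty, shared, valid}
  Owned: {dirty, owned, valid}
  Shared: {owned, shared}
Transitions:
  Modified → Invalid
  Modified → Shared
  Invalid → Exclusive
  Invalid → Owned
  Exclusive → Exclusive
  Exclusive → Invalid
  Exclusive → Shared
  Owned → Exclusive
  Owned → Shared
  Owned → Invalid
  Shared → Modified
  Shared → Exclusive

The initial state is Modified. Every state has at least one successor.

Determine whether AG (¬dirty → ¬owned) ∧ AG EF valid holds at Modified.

States satisfying ¬dirty → ¬owned: {Modified, Invalid, Exclusive, Owned}.
States satisfying AG (¬dirty → ¬owned): ∅.
States satisfying EF valid: {Modified, Invalid, Exclusive, Owned, Shared}.
States satisfying AG EF valid: {Modified, Invalid, Exclusive, Owned, Shared}.
States satisfying AG (¬dirty → ¬owned) ∧ AG EF valid: ∅.
Modified ∉ Sat(AG (¬dirty → ¬owned) ∧ AG EF valid).

Violated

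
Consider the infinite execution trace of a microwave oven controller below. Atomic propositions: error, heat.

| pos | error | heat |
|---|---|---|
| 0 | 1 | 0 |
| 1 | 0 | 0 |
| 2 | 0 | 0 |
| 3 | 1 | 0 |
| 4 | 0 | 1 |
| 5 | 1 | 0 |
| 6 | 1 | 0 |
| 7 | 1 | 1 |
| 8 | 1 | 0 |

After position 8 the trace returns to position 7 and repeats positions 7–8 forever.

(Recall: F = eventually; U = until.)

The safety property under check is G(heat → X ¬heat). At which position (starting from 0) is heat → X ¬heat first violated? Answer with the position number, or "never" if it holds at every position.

never

heat → X ¬heat holds at every position 0..8, and those are all the positions the trace ever visits, so the invariant G(heat → X ¬heat) is never violated.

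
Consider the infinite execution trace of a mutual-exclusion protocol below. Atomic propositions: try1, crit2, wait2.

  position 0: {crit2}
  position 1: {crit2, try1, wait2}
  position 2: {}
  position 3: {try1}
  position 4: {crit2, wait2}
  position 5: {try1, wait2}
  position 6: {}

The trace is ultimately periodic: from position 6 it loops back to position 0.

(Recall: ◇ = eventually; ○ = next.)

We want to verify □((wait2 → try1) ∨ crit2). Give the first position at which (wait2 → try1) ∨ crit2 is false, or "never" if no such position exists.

never

(wait2 → try1) ∨ crit2 holds at every position 0..6, and those are all the positions the trace ever visits, so the invariant □((wait2 → try1) ∨ crit2) is never violated.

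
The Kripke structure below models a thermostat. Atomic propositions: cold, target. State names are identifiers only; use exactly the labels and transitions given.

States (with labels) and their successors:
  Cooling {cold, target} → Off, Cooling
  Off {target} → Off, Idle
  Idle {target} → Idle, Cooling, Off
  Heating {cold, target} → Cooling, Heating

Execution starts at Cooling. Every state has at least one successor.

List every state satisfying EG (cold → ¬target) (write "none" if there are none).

States satisfying cold → ¬target: {Off, Idle}.
States satisfying EG (cold → ¬target): {Off, Idle}.

{Off, Idle}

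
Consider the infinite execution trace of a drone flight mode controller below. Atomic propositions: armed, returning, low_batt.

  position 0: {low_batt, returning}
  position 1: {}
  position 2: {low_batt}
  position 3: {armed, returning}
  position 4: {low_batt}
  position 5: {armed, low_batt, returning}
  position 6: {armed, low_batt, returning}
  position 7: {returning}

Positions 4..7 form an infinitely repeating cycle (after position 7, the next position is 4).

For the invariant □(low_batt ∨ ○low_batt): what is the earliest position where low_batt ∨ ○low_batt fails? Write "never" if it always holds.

never

low_batt ∨ ○low_batt holds at every position 0..7, and those are all the positions the trace ever visits, so the invariant □(low_batt ∨ ○low_batt) is never violated.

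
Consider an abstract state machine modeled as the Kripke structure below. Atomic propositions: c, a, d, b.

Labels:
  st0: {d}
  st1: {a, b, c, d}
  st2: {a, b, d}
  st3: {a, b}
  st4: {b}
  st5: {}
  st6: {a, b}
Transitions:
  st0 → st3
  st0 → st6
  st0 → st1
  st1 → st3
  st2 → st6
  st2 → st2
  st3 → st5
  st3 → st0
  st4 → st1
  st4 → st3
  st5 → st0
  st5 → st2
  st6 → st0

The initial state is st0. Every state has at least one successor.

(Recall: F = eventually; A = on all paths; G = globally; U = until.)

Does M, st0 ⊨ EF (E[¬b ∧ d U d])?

States satisfying E[¬b ∧ d U d]: {st0, st1, st2}.
States satisfying EF (E[¬b ∧ d U d]): {st0, st1, st2, st3, st4, st5, st6}.
Some path from st0 reaches a state where E[¬b ∧ d U d] holds.
st0 ∈ Sat(EF (E[¬b ∧ d U d])).

Satisfied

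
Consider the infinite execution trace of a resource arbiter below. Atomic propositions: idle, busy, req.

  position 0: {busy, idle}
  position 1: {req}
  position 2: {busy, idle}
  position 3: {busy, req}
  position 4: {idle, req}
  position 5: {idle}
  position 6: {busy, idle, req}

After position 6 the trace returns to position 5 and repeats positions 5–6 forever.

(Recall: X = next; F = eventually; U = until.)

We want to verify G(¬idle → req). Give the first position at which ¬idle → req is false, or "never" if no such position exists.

¬idle → req holds at every position 0..6, and those are all the positions the trace ever visits, so the invariant G(¬idle → req) is never violated.

never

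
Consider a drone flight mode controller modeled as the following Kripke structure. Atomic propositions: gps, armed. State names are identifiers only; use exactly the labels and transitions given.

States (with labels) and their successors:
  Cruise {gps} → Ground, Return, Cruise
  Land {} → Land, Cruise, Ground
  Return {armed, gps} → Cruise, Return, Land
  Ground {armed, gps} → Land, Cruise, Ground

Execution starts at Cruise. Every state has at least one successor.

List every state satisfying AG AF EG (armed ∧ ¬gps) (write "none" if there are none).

none

States satisfying AF EG (armed ∧ ¬gps): ∅.
States satisfying AG AF EG (armed ∧ ¬gps): ∅.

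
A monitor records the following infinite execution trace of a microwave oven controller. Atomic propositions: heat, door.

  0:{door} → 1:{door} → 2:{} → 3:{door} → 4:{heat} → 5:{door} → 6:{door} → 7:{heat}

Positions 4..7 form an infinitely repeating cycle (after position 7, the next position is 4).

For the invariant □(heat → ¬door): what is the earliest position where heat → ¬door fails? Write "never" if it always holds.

never

heat → ¬door holds at every position 0..7, and those are all the positions the trace ever visits, so the invariant □(heat → ¬door) is never violated.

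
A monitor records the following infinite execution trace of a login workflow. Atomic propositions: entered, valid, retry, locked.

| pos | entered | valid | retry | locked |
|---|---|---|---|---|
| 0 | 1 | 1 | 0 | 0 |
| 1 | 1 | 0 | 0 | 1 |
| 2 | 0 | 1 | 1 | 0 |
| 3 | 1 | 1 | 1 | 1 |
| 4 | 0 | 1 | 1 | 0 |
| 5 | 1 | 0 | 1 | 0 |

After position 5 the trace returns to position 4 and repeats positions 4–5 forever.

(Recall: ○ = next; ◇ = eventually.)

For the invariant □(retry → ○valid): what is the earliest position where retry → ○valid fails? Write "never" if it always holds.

Check retry → ○valid at each position in order: 0 ✓, 1 ✓, 2 ✓, 3 ✓.
At position 4 the labels are {retry, valid} and the next position 5 has {entered, retry}, so retry → ○valid is false there. This is the first violation.

4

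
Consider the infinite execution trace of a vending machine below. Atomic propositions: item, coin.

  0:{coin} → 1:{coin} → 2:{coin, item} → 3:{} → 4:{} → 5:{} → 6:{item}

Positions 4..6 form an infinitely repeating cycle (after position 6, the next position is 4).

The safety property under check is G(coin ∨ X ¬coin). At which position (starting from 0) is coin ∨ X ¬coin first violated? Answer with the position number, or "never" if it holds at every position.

never

coin ∨ X ¬coin holds at every position 0..6, and those are all the positions the trace ever visits, so the invariant G(coin ∨ X ¬coin) is never violated.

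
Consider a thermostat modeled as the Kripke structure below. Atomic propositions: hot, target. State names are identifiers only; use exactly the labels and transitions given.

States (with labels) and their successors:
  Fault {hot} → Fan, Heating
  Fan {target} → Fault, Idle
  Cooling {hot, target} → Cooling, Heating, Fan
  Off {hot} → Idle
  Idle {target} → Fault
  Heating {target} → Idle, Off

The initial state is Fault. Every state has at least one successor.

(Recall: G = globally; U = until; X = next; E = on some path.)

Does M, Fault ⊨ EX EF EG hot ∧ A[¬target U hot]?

Does not hold

States satisfying EF EG hot: {Cooling}.
States satisfying EX EF EG hot: {Cooling}.
States satisfying ¬target: {Fault, Off}.
States satisfying hot: {Fault, Cooling, Off}.
States satisfying A[¬target U hot]: {Fault, Cooling, Off}.
States satisfying EX EF EG hot ∧ A[¬target U hot]: {Cooling}.
Fault ∉ Sat(EX EF EG hot ∧ A[¬target U hot]).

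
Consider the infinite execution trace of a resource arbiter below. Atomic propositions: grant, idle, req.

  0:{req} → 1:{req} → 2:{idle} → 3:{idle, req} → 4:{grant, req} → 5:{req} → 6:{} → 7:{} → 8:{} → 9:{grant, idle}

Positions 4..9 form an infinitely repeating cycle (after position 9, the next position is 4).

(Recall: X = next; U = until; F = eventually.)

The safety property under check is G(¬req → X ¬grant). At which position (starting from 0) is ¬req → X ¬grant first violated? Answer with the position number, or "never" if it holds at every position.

Check ¬req → X ¬grant at each position in order: 0 ✓, 1 ✓, 2 ✓, 3 ✓, 4 ✓, 5 ✓, 6 ✓, 7 ✓.
At position 8 the labels are {} and the next position 9 has {grant, idle}, so ¬req → X ¬grant is false there. This is the first violation.

8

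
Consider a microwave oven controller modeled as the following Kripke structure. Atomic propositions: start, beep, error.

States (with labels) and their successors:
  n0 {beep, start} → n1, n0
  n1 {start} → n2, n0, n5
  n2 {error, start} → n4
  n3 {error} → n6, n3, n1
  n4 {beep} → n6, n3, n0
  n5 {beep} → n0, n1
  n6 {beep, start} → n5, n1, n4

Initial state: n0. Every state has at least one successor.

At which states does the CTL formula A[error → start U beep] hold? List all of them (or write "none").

States satisfying error → start: {n0, n1, n2, n4, n5, n6}.
States satisfying beep: {n0, n4, n5, n6}.
States satisfying A[error → start U beep]: {n0, n1, n2, n4, n5, n6}.

{n0, n1, n2, n4, n5, n6}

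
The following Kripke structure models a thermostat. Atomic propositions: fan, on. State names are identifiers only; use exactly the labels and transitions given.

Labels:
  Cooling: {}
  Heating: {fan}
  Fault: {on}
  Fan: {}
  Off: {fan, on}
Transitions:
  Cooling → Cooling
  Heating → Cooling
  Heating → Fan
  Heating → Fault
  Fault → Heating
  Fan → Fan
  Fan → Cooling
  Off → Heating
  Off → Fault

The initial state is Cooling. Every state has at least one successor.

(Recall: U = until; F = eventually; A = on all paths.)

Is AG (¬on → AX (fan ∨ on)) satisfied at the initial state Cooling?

Violated

States satisfying ¬on → AX (fan ∨ on): {Fault, Off}.
States satisfying AG (¬on → AX (fan ∨ on)): ∅.
Cooling is reachable from Cooling and violates ¬on → AX (fan ∨ on), so AG fails at Cooling.
Cooling ∉ Sat(AG (¬on → AX (fan ∨ on))).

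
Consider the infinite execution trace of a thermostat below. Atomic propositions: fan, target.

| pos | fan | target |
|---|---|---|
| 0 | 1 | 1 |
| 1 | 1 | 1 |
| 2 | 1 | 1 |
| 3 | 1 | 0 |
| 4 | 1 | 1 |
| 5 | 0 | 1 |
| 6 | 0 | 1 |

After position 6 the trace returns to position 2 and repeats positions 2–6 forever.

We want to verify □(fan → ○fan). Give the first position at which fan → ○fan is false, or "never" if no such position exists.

4

Check fan → ○fan at each position in order: 0 ✓, 1 ✓, 2 ✓, 3 ✓.
At position 4 the labels are {fan, target} and the next position 5 has {target}, so fan → ○fan is false there. This is the first violation.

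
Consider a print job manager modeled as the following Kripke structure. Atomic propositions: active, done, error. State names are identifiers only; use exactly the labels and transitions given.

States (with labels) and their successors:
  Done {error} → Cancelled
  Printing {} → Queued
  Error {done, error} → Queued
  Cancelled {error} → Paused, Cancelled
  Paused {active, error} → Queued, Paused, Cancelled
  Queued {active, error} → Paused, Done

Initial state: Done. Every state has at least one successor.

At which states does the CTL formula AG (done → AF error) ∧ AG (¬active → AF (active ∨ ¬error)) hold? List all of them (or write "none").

none

States satisfying done → AF error: {Done, Printing, Error, Cancelled, Paused, Queued}.
States satisfying AG (done → AF error): {Done, Printing, Error, Cancelled, Paused, Queued}.
States satisfying ¬active → AF (active ∨ ¬error): {Printing, Error, Paused, Queued}.
States satisfying AG (¬active → AF (active ∨ ¬error)): ∅.
States satisfying AG (done → AF error) ∧ AG (¬active → AF (active ∨ ¬error)): ∅.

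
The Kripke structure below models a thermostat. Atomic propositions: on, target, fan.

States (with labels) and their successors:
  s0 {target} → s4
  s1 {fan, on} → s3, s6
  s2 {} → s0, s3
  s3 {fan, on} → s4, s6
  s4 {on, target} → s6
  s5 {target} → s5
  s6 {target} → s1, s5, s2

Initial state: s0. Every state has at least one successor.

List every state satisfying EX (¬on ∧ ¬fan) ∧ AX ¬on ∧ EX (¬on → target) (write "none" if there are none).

States satisfying ¬on ∧ ¬fan: {s0, s2, s5, s6}.
States satisfying EX (¬on ∧ ¬fan): {s1, s2, s3, s4, s5, s6}.
States satisfying ¬on: {s0, s2, s5, s6}.
States satisfying AX ¬on: {s4, s5}.
States satisfying ¬on → target: {s0, s1, s3, s4, s5, s6}.
States satisfying EX (¬on → target): {s0, s1, s2, s3, s4, s5, s6}.
States satisfying AX ¬on ∧ EX (¬on → target): {s4, s5}.
States satisfying EX (¬on ∧ ¬fan) ∧ AX ¬on ∧ EX (¬on → target): {s4, s5}.

{s4, s5}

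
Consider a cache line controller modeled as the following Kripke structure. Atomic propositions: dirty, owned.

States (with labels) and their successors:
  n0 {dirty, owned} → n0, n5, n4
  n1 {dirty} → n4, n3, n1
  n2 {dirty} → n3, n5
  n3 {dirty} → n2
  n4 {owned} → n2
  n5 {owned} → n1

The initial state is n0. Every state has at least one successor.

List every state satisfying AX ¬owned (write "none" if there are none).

States satisfying ¬owned: {n1, n2, n3}.
States satisfying AX ¬owned: {n3, n4, n5}.

{n3, n4, n5}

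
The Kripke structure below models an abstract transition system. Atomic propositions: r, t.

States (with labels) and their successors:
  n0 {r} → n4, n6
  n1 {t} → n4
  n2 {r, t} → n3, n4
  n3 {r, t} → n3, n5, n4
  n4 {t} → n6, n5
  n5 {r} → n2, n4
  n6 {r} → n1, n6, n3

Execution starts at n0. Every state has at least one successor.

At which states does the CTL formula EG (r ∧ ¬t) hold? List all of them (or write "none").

States satisfying r ∧ ¬t: {n0, n5, n6}.
States satisfying EG (r ∧ ¬t): {n0, n6}.

{n0, n6}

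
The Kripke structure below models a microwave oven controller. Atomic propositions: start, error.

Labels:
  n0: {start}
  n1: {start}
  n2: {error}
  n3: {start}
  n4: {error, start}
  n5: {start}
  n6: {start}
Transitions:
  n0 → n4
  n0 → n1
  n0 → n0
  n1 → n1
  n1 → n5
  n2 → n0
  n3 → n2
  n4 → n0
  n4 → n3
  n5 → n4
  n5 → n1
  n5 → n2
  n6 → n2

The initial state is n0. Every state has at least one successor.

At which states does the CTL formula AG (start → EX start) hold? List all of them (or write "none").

none

States satisfying start → EX start: {n0, n1, n2, n4, n5}.
States satisfying AG (start → EX start): ∅.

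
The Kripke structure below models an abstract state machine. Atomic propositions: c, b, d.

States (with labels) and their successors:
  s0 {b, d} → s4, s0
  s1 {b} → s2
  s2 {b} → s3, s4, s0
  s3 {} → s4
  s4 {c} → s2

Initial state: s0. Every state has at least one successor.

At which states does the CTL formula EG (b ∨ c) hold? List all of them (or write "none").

{s0, s1, s2, s4}

States satisfying b ∨ c: {s0, s1, s2, s4}.
States satisfying EG (b ∨ c): {s0, s1, s2, s4}.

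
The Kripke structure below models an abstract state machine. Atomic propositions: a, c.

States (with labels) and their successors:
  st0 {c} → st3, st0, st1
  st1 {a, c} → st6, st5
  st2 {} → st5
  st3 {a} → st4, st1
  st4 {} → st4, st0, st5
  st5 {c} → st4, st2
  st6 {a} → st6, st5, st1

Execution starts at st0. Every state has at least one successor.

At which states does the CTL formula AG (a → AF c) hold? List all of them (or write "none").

States satisfying a → AF c: {st0, st1, st2, st4, st5}.
States satisfying AG (a → AF c): ∅.

none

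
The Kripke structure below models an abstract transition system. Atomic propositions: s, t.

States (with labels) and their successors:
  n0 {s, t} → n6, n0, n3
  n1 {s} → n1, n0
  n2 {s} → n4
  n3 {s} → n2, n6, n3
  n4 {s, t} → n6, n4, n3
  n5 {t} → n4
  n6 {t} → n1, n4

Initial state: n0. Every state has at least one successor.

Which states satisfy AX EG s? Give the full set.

States satisfying EG s: {n0, n1, n2, n3, n4}.
States satisfying AX EG s: {n1, n2, n5, n6}.

{n1, n2, n5, n6}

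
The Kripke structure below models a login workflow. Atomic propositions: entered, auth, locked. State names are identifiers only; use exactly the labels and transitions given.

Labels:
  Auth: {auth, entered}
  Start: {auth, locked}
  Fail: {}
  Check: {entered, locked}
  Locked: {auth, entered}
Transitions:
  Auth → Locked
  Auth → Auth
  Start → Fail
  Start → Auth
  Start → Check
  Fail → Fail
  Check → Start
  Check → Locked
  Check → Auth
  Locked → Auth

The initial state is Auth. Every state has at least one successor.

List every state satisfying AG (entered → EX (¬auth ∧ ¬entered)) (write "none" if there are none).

{Fail}

States satisfying entered → EX (¬auth ∧ ¬entered): {Start, Fail}.
States satisfying AG (entered → EX (¬auth ∧ ¬entered)): {Fail}.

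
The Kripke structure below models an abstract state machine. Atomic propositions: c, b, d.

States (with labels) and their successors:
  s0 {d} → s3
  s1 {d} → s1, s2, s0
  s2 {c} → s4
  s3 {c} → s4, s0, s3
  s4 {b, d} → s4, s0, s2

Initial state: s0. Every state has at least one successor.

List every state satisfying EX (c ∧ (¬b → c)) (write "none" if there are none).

{s0, s1, s3, s4}

States satisfying c ∧ (¬b → c): {s2, s3}.
States satisfying EX (c ∧ (¬b → c)): {s0, s1, s3, s4}.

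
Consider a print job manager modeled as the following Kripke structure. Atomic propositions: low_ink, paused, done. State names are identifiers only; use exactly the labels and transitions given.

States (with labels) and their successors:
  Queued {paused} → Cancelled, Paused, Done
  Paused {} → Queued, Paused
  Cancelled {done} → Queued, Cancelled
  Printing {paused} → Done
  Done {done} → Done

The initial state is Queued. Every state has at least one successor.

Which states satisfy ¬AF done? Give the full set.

States satisfying done: {Cancelled, Done}.
States satisfying AF done: {Cancelled, Printing, Done}.
States satisfying ¬AF done: {Queued, Paused}.

{Queued, Paused}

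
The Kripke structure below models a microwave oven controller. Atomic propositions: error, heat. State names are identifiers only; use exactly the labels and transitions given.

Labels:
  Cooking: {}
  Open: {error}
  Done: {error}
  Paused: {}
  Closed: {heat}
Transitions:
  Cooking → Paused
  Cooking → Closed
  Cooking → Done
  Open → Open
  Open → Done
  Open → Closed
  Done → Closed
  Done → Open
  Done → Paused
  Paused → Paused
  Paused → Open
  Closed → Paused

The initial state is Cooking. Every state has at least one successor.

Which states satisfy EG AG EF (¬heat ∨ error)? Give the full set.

States satisfying AG EF (¬heat ∨ error): {Cooking, Open, Done, Paused, Closed}.
States satisfying EG AG EF (¬heat ∨ error): {Cooking, Open, Done, Paused, Closed}.

{Cooking, Open, Done, Paused, Closed}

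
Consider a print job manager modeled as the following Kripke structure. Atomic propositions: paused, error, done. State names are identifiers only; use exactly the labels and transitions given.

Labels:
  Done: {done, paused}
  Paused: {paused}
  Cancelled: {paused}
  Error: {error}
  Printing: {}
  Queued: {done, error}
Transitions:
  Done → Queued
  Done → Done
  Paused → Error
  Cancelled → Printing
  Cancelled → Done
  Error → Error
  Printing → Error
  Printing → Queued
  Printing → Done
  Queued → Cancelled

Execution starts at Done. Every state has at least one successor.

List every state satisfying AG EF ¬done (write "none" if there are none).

States satisfying EF ¬done: {Done, Paused, Cancelled, Error, Printing, Queued}.
States satisfying AG EF ¬done: {Done, Paused, Cancelled, Error, Printing, Queued}.

{Done, Paused, Cancelled, Error, Printing, Queued}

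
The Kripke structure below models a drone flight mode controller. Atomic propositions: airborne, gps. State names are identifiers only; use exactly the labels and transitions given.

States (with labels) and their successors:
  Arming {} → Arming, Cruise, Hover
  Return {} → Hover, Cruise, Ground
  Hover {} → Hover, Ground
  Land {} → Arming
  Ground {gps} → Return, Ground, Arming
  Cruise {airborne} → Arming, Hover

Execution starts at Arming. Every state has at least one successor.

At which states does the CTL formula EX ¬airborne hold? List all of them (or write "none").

States satisfying ¬airborne: {Arming, Return, Hover, Land, Ground}.
States satisfying EX ¬airborne: {Arming, Return, Hover, Land, Ground, Cruise}.

{Arming, Return, Hover, Land, Ground, Cruise}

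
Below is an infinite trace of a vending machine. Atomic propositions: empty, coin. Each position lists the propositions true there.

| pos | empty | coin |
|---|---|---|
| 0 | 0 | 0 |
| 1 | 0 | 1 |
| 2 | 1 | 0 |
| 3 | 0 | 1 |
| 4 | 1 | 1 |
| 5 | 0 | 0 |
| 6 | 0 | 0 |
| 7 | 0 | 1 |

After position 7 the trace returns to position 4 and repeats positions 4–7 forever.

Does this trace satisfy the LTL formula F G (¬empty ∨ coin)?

G (¬empty ∨ coin) holds at position 3, which is reachable from 0, so F G (¬empty ∨ coin) holds.

Satisfied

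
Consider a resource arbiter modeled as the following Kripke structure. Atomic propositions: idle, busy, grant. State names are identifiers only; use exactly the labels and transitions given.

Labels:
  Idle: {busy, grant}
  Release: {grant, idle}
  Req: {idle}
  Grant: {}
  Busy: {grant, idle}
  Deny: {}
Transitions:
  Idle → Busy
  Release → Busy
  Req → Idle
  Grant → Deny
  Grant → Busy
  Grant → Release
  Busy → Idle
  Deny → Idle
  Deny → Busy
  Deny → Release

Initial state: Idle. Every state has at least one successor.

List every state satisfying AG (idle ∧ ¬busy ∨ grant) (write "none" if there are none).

{Idle, Release, Req, Busy}

States satisfying idle ∧ ¬busy ∨ grant: {Idle, Release, Req, Busy}.
States satisfying AG (idle ∧ ¬busy ∨ grant): {Idle, Release, Req, Busy}.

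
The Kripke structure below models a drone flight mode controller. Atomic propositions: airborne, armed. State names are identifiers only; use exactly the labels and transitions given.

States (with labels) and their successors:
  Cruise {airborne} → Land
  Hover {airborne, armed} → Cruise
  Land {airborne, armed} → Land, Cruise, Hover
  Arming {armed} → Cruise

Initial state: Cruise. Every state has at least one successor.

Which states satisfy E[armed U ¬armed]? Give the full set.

States satisfying armed: {Hover, Land, Arming}.
States satisfying ¬armed: {Cruise}.
States satisfying E[armed U ¬armed]: {Cruise, Hover, Land, Arming}.

{Cruise, Hover, Land, Arming}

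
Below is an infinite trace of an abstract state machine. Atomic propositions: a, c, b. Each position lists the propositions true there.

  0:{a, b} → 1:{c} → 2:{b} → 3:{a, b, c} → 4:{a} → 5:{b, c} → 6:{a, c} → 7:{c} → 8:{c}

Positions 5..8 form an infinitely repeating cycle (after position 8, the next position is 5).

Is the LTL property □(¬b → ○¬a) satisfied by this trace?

¬b → ○¬a holds at every position 0..8, and those are all positions ever visited, so □(¬b → ○¬a) holds.
Positions where ¬b holds: 1, 4, 6, 7, 8.
Check ○¬a at each: 1→ok, 4→ok, 6→ok, 7→ok, 8→ok.

Satisfied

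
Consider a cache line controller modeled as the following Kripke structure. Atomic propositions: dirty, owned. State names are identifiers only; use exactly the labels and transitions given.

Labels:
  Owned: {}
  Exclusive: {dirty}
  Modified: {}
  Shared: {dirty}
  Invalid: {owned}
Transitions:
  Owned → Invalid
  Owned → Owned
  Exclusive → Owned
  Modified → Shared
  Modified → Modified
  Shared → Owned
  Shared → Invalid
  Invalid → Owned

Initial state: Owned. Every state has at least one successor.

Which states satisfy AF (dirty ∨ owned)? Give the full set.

{Exclusive, Shared, Invalid}

States satisfying dirty ∨ owned: {Exclusive, Shared, Invalid}.
States satisfying AF (dirty ∨ owned): {Exclusive, Shared, Invalid}.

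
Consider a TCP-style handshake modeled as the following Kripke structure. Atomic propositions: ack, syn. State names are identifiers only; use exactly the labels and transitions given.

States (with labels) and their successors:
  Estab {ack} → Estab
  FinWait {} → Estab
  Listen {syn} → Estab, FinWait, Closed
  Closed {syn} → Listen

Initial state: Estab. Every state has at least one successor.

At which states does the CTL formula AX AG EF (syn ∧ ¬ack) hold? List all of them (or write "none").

none

States satisfying AG EF (syn ∧ ¬ack): ∅.
States satisfying AX AG EF (syn ∧ ¬ack): ∅.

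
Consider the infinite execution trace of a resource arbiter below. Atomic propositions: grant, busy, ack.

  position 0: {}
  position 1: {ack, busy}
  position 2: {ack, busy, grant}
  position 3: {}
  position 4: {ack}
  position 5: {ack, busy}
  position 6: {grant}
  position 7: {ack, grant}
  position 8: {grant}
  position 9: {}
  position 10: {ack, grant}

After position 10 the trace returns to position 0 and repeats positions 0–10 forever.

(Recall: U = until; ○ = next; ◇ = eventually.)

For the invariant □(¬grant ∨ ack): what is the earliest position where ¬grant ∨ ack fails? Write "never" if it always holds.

Check ¬grant ∨ ack at each position in order: 0 ✓, 1 ✓, 2 ✓, 3 ✓, 4 ✓, 5 ✓.
At position 6 the labels are {grant}, so ¬grant ∨ ack is false there. This is the first violation.

6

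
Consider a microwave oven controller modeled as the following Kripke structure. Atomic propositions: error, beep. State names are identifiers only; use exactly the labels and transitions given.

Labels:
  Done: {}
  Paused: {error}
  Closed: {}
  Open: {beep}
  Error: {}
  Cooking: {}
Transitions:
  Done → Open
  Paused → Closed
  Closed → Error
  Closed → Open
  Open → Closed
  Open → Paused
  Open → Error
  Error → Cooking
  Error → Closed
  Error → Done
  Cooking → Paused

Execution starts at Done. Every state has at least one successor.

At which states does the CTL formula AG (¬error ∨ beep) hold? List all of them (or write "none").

none

States satisfying ¬error ∨ beep: {Done, Closed, Open, Error, Cooking}.
States satisfying AG (¬error ∨ beep): ∅.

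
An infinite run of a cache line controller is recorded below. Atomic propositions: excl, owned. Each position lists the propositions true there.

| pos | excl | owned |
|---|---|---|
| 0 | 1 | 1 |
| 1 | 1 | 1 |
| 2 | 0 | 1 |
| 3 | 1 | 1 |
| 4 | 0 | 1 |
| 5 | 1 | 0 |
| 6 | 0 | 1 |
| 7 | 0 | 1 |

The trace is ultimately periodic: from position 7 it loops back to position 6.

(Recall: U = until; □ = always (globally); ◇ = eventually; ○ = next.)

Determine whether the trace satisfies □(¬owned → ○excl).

¬owned → ○excl must hold at every position from 0 onward. It fails at position 5, so □(¬owned → ○excl) is false.
Positions where ¬owned holds: 5.
Check ○excl at each: 5→fails.

Violated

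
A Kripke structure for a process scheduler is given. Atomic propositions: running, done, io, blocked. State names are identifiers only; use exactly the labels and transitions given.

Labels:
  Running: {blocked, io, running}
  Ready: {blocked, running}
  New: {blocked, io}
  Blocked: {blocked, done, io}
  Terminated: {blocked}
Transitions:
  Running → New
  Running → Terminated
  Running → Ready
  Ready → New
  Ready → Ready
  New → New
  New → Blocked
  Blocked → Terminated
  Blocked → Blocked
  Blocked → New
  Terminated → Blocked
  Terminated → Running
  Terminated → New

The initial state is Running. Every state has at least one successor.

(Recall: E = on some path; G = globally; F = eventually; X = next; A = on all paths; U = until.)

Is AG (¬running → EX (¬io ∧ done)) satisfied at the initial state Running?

Does not hold

States satisfying ¬running → EX (¬io ∧ done): {Running, Ready}.
States satisfying AG (¬running → EX (¬io ∧ done)): ∅.
Blocked is reachable from Running and violates ¬running → EX (¬io ∧ done), so AG fails at Running.
Running ∉ Sat(AG (¬running → EX (¬io ∧ done))).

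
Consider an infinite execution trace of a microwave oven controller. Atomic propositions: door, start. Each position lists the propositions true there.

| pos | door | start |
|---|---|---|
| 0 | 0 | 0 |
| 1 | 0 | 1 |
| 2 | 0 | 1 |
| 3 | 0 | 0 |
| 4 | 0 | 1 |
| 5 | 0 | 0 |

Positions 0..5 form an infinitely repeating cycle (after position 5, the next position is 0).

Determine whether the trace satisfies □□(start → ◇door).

□(start → ◇door) must hold at every position from 0 onward. It fails at position 0, so □□(start → ◇door) is false.

No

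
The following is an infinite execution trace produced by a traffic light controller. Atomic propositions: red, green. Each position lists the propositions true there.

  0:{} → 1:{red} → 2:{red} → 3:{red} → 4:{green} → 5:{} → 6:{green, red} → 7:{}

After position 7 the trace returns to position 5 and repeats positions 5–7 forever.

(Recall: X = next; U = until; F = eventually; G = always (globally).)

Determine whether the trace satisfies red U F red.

Yes

Walking from position 0: F red first holds at position 0, and red holds at every earlier position along the way, so red U F red holds.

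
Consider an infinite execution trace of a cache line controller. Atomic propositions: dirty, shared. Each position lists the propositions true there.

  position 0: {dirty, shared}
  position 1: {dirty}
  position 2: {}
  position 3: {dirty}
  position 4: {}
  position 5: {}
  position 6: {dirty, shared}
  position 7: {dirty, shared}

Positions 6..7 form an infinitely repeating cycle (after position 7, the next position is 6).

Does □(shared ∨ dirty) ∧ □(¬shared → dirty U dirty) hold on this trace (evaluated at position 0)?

No

shared ∨ dirty must hold at every position from 0 onward. It fails at position 2, so □(shared ∨ dirty) is false.
¬shared → dirty U dirty must hold at every position from 0 onward. It fails at position 2, so □(¬shared → dirty U dirty) is false.
Positions where ¬shared holds: 1, 2, 3, 4, 5.
Check dirty U dirty at each: 1→ok, 2→fails, 3→ok, 4→fails, 5→fails.
At position 0: □(shared ∨ dirty) is false; □(¬shared → dirty U dirty) is false; so □(shared ∨ dirty) ∧ □(¬shared → dirty U dirty) is false.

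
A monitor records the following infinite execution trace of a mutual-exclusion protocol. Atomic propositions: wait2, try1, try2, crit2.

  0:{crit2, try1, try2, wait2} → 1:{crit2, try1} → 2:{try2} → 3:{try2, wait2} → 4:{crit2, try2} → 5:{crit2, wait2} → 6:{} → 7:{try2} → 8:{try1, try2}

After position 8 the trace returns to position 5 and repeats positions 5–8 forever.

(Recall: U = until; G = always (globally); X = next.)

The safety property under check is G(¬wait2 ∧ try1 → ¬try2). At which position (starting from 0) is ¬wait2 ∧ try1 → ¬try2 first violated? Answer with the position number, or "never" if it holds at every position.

Check ¬wait2 ∧ try1 → ¬try2 at each position in order: 0 ✓, 1 ✓, 2 ✓, 3 ✓, 4 ✓, 5 ✓, 6 ✓, 7 ✓.
At position 8 the labels are {try1, try2}, so ¬wait2 ∧ try1 → ¬try2 is false there. This is the first violation.

8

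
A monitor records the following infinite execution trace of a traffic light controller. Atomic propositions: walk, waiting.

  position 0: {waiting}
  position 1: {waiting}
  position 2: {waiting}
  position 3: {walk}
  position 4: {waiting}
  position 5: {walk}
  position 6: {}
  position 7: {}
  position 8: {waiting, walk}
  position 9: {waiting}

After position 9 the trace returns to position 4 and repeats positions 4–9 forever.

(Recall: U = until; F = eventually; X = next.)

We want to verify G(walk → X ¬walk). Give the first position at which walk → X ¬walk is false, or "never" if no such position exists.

never

walk → X ¬walk holds at every position 0..9, and those are all the positions the trace ever visits, so the invariant G(walk → X ¬walk) is never violated.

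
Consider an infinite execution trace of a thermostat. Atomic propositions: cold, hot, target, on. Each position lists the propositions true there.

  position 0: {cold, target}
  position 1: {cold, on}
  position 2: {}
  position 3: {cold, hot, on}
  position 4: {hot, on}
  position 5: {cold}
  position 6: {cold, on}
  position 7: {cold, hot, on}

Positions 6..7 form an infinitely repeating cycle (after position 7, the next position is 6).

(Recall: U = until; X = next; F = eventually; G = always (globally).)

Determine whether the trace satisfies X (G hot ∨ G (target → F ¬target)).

Holds

The position after 0 is 1; G hot ∨ G (target → F ¬target) is true there.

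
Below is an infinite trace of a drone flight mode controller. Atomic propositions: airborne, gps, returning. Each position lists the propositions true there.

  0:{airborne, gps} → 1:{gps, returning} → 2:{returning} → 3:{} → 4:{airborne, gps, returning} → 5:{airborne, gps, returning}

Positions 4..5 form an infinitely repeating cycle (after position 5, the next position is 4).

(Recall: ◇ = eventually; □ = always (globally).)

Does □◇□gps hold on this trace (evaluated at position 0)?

◇□gps holds at every position 0..5, and those are all positions ever visited, so □◇□gps holds.

Holds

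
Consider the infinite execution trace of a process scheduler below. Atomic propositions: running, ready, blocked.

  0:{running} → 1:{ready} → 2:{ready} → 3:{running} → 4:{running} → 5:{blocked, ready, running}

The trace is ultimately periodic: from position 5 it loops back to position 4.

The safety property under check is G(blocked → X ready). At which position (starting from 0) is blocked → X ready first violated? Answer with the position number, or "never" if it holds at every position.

5

Check blocked → X ready at each position in order: 0 ✓, 1 ✓, 2 ✓, 3 ✓, 4 ✓.
At position 5 the labels are {blocked, ready, running} and the next position 4 has {running}, so blocked → X ready is false there. This is the first violation.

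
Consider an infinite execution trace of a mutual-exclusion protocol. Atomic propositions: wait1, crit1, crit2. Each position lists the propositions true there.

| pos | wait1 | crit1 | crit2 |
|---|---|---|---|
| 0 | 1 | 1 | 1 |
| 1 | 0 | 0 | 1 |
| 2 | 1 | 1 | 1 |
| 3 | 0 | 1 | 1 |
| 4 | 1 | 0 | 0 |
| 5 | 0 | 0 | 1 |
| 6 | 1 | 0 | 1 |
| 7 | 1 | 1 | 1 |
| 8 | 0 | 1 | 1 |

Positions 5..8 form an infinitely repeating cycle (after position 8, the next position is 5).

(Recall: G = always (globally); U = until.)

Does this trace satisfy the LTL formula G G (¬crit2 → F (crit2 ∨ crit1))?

G (¬crit2 → F (crit2 ∨ crit1)) holds at every position 0..8, and those are all positions ever visited, so G G (¬crit2 → F (crit2 ∨ crit1)) holds.

Satisfied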